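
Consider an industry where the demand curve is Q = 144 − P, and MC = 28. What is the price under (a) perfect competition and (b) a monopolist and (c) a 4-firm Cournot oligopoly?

Competition: P = 28; Monopoly: P = 86; Cournot: P = 51.2

Inverting demand: P = 144 − Q.
Under competition P = MC = 28, so Q = (144 − 28)/1 = 116.
The monopolist equates marginal revenue to marginal cost: 144 − 2Q = 28, so Q = 58. From demand, P = 86.
In a 4-firm Cournot equilibrium, symmetry and the first-order condition give q = (144 − 28)/(5) = 23.2. So Q = 92.8 and P = 51.2.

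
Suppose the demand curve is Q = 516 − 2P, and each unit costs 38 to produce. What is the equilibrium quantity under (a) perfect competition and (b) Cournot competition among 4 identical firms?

Inverting demand: P = 258 − 0.5Q.
Competitive firms price at marginal cost: P = 38, giving Q = 440.
With 4 symmetric Cournot firms, each firm's FOC gives 258 − 2.5q = 38, so q = 88, Q = 4·88 = 352, and P = 82.

Competition: Q = 440; Cournot: Q = 352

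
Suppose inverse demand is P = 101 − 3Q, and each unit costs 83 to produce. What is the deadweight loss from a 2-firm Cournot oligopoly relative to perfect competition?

DWL = 6

Under competition P = MC = 83, so Q = (101 − 83)/3 = 6.
With 2 symmetric Cournot firms, each firm's FOC gives 101 − 9q = 83, so q = 2, Q = 2·2 = 4, and P = 89.
DWL is the triangle between Q = 4 and Q = 6: ½·(6 − 4)·(89 − 83) = 6.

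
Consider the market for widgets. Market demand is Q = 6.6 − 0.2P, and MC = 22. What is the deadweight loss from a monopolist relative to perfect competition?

DWL = 3.025

Inverting demand: P = 33 − 5Q.
Competitive firms price at marginal cost: P = 22, giving Q = 2.2.
A monopolist chooses Q where MR = MC. MR = 33 − 10Q; setting this equal to 22 gives Q = 1.1 and P = 27.5.
DWL is the triangle between Q = 1.1 and Q = 2.2: ½·(2.2 − 1.1)·(27.5 − 22) = 3.025.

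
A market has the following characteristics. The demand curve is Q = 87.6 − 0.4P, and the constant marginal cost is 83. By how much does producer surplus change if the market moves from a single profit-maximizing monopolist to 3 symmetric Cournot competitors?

Producer surplus falls by 462.4

Inverting demand: P = 219 − 2.5Q.
A monopolist chooses Q where MR = MC. MR = 219 − 5Q; setting this equal to 83 gives Q = 27.2 and P = 151.
PS = (151 − 83)·27.2 = 1849.6.
In a 3-firm Cournot equilibrium, symmetry and the first-order condition give q = (219 − 83)/(10) = 13.6. So Q = 40.8 and P = 117.
PS = (117 − 83)·40.8 = 1387.2.
Change in producer surplus: 1387.2 − 1849.6 = −462.4.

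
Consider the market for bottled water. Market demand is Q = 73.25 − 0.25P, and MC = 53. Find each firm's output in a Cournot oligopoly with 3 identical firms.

Inverting demand: P = 293 − 4Q.
With 3 symmetric Cournot firms, each firm's FOC gives 293 − 16q = 53, so q = 15, Q = 3·15 = 45, and P = 113.

q_i = 15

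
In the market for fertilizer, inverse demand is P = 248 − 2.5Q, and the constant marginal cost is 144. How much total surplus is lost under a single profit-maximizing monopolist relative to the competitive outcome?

Competitive firms price at marginal cost: P = 144, giving Q = 41.6.
A monopolist chooses Q where MR = MC. MR = 248 − 5Q; setting this equal to 144 gives Q = 20.8 and P = 196.
DWL is the triangle between Q = 20.8 and Q = 41.6: ½·(41.6 − 20.8)·(196 − 144) = 540.8.

DWL = 540.8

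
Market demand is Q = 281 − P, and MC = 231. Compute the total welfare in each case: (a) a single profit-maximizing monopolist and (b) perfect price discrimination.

Monopoly: TS = 937.5; Perfect PD: TS = 1250

Inverting demand: P = 281 − Q.
A monopolist chooses Q where MR = MC. MR = 281 − 2Q; setting this equal to 231 gives Q = 25 and P = 256.
CS = ½·(281 − 256)·25 = 312.5; PS = (256 − 231)·25 = 625; TS = 937.5.
With perfect price discrimination, output is the efficient level Q = 50 (where demand meets MC), but every buyer pays their willingness to pay: CS = 0 and PS = total surplus.
TS = 1250 (equal to competitive TS).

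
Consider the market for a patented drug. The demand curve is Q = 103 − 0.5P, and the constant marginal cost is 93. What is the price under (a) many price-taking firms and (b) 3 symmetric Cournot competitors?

Competition: P = 93; Cournot: P = 121.25

Inverting demand: P = 206 − 2Q.
Under competition P = MC = 93, so Q = (206 − 93)/2 = 56.5.
In a 3-firm Cournot equilibrium, symmetry and the first-order condition give q = (206 − 93)/(8) = 14.125. So Q = 42.375 and P = 121.25.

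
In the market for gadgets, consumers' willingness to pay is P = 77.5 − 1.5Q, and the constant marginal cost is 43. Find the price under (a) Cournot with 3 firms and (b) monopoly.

Cournot: P = 51.625; Monopoly: P = 60.25

Cournot with 3 identical firms: the symmetric best-response condition is 77.5 − 6q = 43. Each firm produces q = 5.75, total output Q = 17.25, price P = 51.625.
A monopolist chooses Q where MR = MC. MR = 77.5 − 3Q; setting this equal to 43 gives Q = 11.5 and P = 60.25.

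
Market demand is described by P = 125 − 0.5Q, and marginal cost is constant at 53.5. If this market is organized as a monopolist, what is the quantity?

Q = 71.5

A monopolist chooses Q where MR = MC. MR = 125 − Q; setting this equal to 53.5 gives Q = 71.5 and P = 89.25.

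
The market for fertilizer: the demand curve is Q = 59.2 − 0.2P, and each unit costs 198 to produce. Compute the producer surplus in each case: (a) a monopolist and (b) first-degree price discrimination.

Monopoly: PS = 480.2; Perfect PD: PS = 960.4

Inverting demand: P = 296 − 5Q.
The monopolist equates marginal revenue to marginal cost: 296 − 10Q = 198, so Q = 9.8. From demand, P = 247.
PS = (247 − 198)·9.8 = 480.2.
A perfectly discriminating monopolist sells every unit with P(Q) ≥ MC(Q), so output equals the competitive quantity Q = 19.6. Each buyer pays their reservation price, so CS = 0 and the firm captures all surplus.
PS = ½·(296 − 198)·19.6 = 960.4.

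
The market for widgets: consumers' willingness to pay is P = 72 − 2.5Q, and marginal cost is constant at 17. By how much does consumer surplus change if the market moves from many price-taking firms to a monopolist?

Competitive firms price at marginal cost: P = 17, giving Q = 22.
CS = ½·(72 − 17)·22 = 605.
The monopolist equates marginal revenue to marginal cost: 72 − 5Q = 17, so Q = 11. From demand, P = 44.5.
CS = ½·(72 − 44.5)·11 = 151.25.
Change in consumer surplus: 151.25 − 605 = −453.75.

Consumer surplus falls by 453.75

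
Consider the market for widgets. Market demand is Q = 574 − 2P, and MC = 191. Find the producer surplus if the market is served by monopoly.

Inverting demand: P = 287 − 0.5Q.
A monopolist chooses Q where MR = MC. MR = 287 − Q; setting this equal to 191 gives Q = 96 and P = 239.
PS = (239 − 191)·96 = 4608.

PS = 4608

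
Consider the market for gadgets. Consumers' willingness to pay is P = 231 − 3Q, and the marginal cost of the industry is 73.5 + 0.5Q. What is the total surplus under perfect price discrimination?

With perfect price discrimination, output is the efficient level Q = 45 (where demand meets MC), but every buyer pays their willingness to pay: CS = 0 and PS = total surplus.
TS = 3543.75 (equal to competitive TS).

TS = 3543.75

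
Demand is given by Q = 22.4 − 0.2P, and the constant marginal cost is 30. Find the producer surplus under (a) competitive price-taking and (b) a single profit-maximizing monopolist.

Inverting demand: P = 112 − 5Q.
Under competition P = MC = 30, so Q = (112 − 30)/5 = 16.4.
PS = (30 − 30)·16.4 = 0.
Monopoly sets MR = MC: 112 − 10Q = 30 ⇒ Q = 8.2, P = 112 − 5·8.2 = 71.
PS = (71 − 30)·8.2 = 336.2.

Competition: PS = 0; Monopoly: PS = 336.2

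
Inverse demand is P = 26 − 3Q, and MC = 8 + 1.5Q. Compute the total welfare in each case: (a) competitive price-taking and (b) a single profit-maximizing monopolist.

Competition: TS = 36; Monopoly: TS = 30.24

Under competition P = MC: 26 − 3Q = 8 + 1.5Q ⇒ Q = 4, P = 14.
CS = ½·(26 − 14)·4 = 24; PS = (14·4 − 8·4 − ½·1.5·4²) = 12; TS = 36.
Monopoly sets MR = MC: 26 − 6Q = 8 + 1.5Q ⇒ Q = 2.4, P = 26 − 3·2.4 = 18.8.
CS = ½·(26 − 18.8)·2.4 = 8.64; PS = (18.8·2.4 − 8·2.4 − ½·1.5·2.4²) = 21.6; TS = 30.24.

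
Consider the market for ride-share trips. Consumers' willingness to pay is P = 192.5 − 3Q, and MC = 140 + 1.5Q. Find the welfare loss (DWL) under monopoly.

Under competition P = MC: 192.5 − 3Q = 140 + 1.5Q ⇒ Q = 35/3, P = 157.5.
The monopolist equates marginal revenue to marginal cost: 192.5 − 6Q = 140 + 1.5Q, so Q = 7. From demand, P = 171.5.
CS = ½·(192.5 − 157.5)·35/3 = 1225/6; PS = (157.5·35/3 − 140·35/3 − ½·1.5·(35/3)²) = 1225/12; TS = 306.25.
CS = ½·(192.5 − 171.5)·7 = 73.5; PS = (171.5·7 − 140·7 − ½·1.5·7²) = 183.75; TS = 257.25.
DWL = 306.25 − 257.25 = 49.

DWL = 49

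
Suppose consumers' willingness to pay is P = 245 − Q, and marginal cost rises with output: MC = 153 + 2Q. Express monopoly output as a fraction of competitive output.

The monopolist equates marginal revenue to marginal cost: 245 − 2Q = 153 + 2Q, so Q = 23. From demand, P = 222.
Under competition P = MC: 245 − Q = 153 + 2Q ⇒ Q = 92/3, P = 643/3.
Ratio Q_m/Q_c = 23/(92/3) = 0.75.

Q_m/Q_c = 0.75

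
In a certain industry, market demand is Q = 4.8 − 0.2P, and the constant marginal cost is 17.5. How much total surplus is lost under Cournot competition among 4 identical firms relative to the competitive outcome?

DWL = 0.169

Inverting demand: P = 24 − 5Q.
Competitive firms price at marginal cost: P = 17.5, giving Q = 1.3.
In a 4-firm Cournot equilibrium, symmetry and the first-order condition give q = (24 − 17.5)/(25) = 0.26. So Q = 1.04 and P = 18.8.
DWL is the triangle between Q = 1.04 and Q = 1.3: ½·(1.3 − 1.04)·(18.8 − 17.5) = 0.169.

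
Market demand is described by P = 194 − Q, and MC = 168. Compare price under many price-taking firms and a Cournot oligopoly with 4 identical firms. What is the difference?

P rises by 5.2

Under competition P = MC = 168, so Q = (194 − 168)/1 = 26.
Cournot with 4 identical firms: the symmetric best-response condition is 194 − 5q = 168. Each firm produces q = 5.2, total output Q = 20.8, price P = 173.2.
Change in price: 173.2 − 168 = 5.2.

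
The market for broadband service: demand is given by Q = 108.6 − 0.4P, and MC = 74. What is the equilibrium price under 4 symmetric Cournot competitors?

Inverting demand: P = 271.5 − 2.5Q.
In a 4-firm Cournot equilibrium, symmetry and the first-order condition give q = (271.5 − 74)/(12.5) = 15.8. So Q = 63.2 and P = 113.5.

P = 113.5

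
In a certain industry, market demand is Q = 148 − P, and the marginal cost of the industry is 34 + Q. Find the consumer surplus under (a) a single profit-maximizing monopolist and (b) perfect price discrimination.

Monopoly: CS = 722; Perfect PD: CS = 0

Inverting demand: P = 148 − Q.
Monopoly sets MR = MC: 148 − 2Q = 34 + Q ⇒ Q = 38, P = 148 − 38 = 110.
CS = ½·(148 − 110)·38 = 722.
Under first-degree price discrimination the firm charges each unit its demand price and produces up to where P = MC, i.e. Q = 57. Consumer surplus is zero; producer surplus equals total surplus.
CS = 0.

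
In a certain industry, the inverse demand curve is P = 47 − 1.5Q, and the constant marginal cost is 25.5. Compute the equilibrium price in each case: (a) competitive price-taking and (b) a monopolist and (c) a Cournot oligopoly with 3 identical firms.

Under competition P = MC = 25.5, so Q = (47 − 25.5)/1.5 = 43/3.
A monopolist chooses Q where MR = MC. MR = 47 − 3Q; setting this equal to 25.5 gives Q = 43/6 and P = 36.25.
Cournot with 3 identical firms: the symmetric best-response condition is 47 − 6q = 25.5. Each firm produces q = 43/12, total output Q = 10.75, price P = 30.875.

Competition: P = 25.5; Monopoly: P = 36.25; Cournot: P = 30.875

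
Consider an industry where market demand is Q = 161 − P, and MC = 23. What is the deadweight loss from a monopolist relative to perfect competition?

Inverting demand: P = 161 − Q.
Under competition P = MC = 23, so Q = (161 − 23)/1 = 138.
The monopolist equates marginal revenue to marginal cost: 161 − 2Q = 23, so Q = 69. From demand, P = 92.
DWL is the triangle between Q = 69 and Q = 138: ½·(138 − 69)·(92 − 23) = 2380.5.

DWL = 2380.5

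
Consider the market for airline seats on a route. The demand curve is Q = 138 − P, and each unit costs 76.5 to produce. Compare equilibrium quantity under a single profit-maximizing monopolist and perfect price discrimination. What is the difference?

Equilibrium quantity rises by 30.75

Inverting demand: P = 138 − Q.
The monopolist equates marginal revenue to marginal cost: 138 − 2Q = 76.5, so Q = 30.75. From demand, P = 107.25.
With perfect price discrimination, output is the efficient level Q = 61.5 (where demand meets MC), but every buyer pays their willingness to pay: CS = 0 and PS = total surplus.
Change in equilibrium quantity: 61.5 − 30.75 = 30.75.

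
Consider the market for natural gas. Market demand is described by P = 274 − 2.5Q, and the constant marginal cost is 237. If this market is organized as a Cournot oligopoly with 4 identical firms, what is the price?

P = 244.4

Cournot with 4 identical firms: the symmetric best-response condition is 274 − 12.5q = 237. Each firm produces q = 2.96, total output Q = 11.84, price P = 244.4.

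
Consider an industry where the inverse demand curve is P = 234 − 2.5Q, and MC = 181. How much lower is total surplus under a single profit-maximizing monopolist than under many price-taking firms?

Under competition P = MC = 181, so Q = (234 − 181)/2.5 = 21.2.
CS = ½·(234 − 181)·21.2 = 561.8; PS = (181 − 181)·21.2 = 0; TS = 561.8.
Monopoly sets MR = MC: 234 − 5Q = 181 ⇒ Q = 10.6, P = 234 − 2.5·10.6 = 207.5.
CS = ½·(234 − 207.5)·10.6 = 140.45; PS = (207.5 − 181)·10.6 = 280.9; TS = 421.35.
Change in total surplus: 421.35 − 561.8 = −140.45.

TS falls by 140.45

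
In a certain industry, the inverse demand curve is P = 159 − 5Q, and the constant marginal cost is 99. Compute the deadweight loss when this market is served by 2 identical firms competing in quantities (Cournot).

DWL = 40

Under competition P = MC = 99, so Q = (159 − 99)/5 = 12.
With 2 symmetric Cournot firms, each firm's FOC gives 159 − 15q = 99, so q = 4, Q = 2·4 = 8, and P = 119.
DWL is the triangle between Q = 8 and Q = 12: ½·(12 − 8)·(119 − 99) = 40.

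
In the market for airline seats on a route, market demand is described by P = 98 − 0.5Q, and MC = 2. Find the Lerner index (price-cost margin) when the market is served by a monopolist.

Lerner index = 0.96

Monopoly sets MR = MC: 98 − Q = 2 ⇒ Q = 96, P = 98 − 0.5·96 = 50.
Lerner index = (P − MC)/P = (50 − 2)/50 = 0.96.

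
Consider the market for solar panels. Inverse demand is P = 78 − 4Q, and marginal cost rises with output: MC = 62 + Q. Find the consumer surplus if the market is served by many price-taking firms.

Competitive equilibrium sets price equal to marginal cost: 78 − 4Q = 62 + Q, so Q = 3.2 and P = 65.2.
CS = ½·(78 − 65.2)·3.2 = 20.48.

CS = 20.48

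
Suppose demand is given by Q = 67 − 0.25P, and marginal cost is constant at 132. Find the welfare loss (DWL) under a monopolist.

DWL = 578

Inverting demand: P = 268 − 4Q.
Competitive firms price at marginal cost: P = 132, giving Q = 34.
Monopoly sets MR = MC: 268 − 8Q = 132 ⇒ Q = 17, P = 268 − 4·17 = 200.
DWL is the triangle between Q = 17 and Q = 34: ½·(34 − 17)·(200 − 132) = 578.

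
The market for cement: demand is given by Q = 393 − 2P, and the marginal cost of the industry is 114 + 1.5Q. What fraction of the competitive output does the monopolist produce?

Q_m/Q_c = 0.8

Inverting demand: P = 196.5 − 0.5Q.
A monopolist chooses Q where MR = MC. MR = 196.5 − Q; setting this equal to 114 + 1.5Q gives Q = 33 and P = 180.
Competitive equilibrium sets price equal to marginal cost: 196.5 − 0.5Q = 114 + 1.5Q, so Q = 41.25 and P = 175.875.
Ratio Q_m/Q_c = 33/41.25 = 0.8.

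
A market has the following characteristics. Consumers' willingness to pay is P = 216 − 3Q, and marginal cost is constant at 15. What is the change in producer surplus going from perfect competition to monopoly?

Perfect competition: P = MC = 15, so 216 − 3Q = 15 and Q = 67.
PS = (15 − 15)·67 = 0.
The monopolist equates marginal revenue to marginal cost: 216 − 6Q = 15, so Q = 33.5. From demand, P = 115.5.
PS = (115.5 − 15)·33.5 = 3366.75.
Change in producer surplus: 3366.75 − 0 = 3366.75.

Producer surplus rises by 3366.75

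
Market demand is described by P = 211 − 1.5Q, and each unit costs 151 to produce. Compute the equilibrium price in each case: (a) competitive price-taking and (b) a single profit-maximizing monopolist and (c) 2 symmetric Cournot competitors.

Competitive firms price at marginal cost: P = 151, giving Q = 40.
Monopoly sets MR = MC: 211 − 3Q = 151 ⇒ Q = 20, P = 211 − 1.5·20 = 181.
With 2 symmetric Cournot firms, each firm's FOC gives 211 − 4.5q = 151, so q = 40/3, Q = 2·40/3 = 80/3, and P = 171.

Competition: P = 151; Monopoly: P = 181; Cournot: P = 171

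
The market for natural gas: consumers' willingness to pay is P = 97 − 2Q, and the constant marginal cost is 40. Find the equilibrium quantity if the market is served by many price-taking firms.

Under competition P = MC = 40, so Q = (97 − 40)/2 = 28.5.

Q = 28.5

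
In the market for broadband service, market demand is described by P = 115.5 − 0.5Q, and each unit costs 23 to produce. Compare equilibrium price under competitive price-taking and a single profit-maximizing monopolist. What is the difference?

Equilibrium price rises by 46.25

Perfect competition: P = MC = 23, so 115.5 − 0.5Q = 23 and Q = 185.
The monopolist equates marginal revenue to marginal cost: 115.5 − Q = 23, so Q = 92.5. From demand, P = 69.25.
Change in equilibrium price: 69.25 − 23 = 46.25.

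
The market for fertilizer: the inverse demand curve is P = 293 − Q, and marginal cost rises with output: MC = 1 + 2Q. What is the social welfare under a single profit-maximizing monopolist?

Monopoly sets MR = MC: 293 − 2Q = 1 + 2Q ⇒ Q = 73, P = 293 − 73 = 220.
CS = ½·(293 − 220)·73 = 2664.5; PS = (220·73 − 1·73 − ½·2·73²) = 10658; TS = 13322.5.

TS = 13322.5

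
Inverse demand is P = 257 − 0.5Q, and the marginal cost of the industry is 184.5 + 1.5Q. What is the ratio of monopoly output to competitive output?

Q_m/Q_c = 0.8

The monopolist equates marginal revenue to marginal cost: 257 − Q = 184.5 + 1.5Q, so Q = 29. From demand, P = 242.5.
Under competition P = MC: 257 − 0.5Q = 184.5 + 1.5Q ⇒ Q = 36.25, P = 238.875.
Ratio Q_m/Q_c = 29/36.25 = 0.8.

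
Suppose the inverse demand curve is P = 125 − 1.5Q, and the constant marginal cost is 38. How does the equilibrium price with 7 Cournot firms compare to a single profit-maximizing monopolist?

With 7 symmetric Cournot firms, each firm's FOC gives 125 − 12q = 38, so q = 7.25, Q = 7·7.25 = 50.75, and P = 48.875.
The monopolist equates marginal revenue to marginal cost: 125 − 3Q = 38, so Q = 29. From demand, P = 81.5.

Cournot: P = 48.875; Monopoly: P = 81.5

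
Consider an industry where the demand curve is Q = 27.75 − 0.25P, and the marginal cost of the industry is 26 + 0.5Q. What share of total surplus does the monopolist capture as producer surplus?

Inverting demand: P = 111 − 4Q.
A monopolist chooses Q where MR = MC. MR = 111 − 8Q; setting this equal to 26 + 0.5Q gives Q = 10 and P = 71.
CS = ½·(111 − 71)·10 = 200.
PS = P·Q − VC(Q) = 71·10 − (26·10 + ½·0.5·10²) = 425.
Share captured = PS/TS = 425/625 = 0.68.

PS/TS = 0.68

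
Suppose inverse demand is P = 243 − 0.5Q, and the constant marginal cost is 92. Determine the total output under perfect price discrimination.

Q = 302

A perfectly discriminating monopolist sells every unit with P(Q) ≥ MC(Q), so output equals the competitive quantity Q = 302. Each buyer pays their reservation price, so CS = 0 and the firm captures all surplus.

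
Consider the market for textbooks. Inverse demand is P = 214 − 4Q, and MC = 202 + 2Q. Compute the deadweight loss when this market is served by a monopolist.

DWL = 1.92

Competitive equilibrium sets price equal to marginal cost: 214 − 4Q = 202 + 2Q, so Q = 2 and P = 206.
Monopoly sets MR = MC: 214 − 8Q = 202 + 2Q ⇒ Q = 1.2, P = 214 − 4·1.2 = 209.2.
CS = ½·(214 − 206)·2 = 8; PS = (206·2 − 202·2 − ½·2·2²) = 4; TS = 12.
CS = ½·(214 − 209.2)·1.2 = 2.88; PS = (209.2·1.2 − 202·1.2 − ½·2·1.2²) = 7.2; TS = 10.08.
DWL = 12 − 10.08 = 1.92.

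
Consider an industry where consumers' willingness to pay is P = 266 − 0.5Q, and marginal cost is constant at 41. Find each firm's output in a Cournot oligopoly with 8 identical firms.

In a 8-firm Cournot equilibrium, symmetry and the first-order condition give q = (266 − 41)/(4.5) = 50. So Q = 400 and P = 66.

q_i = 50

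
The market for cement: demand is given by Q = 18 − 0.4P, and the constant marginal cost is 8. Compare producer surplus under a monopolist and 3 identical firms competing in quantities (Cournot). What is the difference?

PS falls by 34.225

Inverting demand: P = 45 − 2.5Q.
Monopoly sets MR = MC: 45 − 5Q = 8 ⇒ Q = 7.4, P = 45 − 2.5·7.4 = 26.5.
PS = (26.5 − 8)·7.4 = 136.9.
With 3 symmetric Cournot firms, each firm's FOC gives 45 − 10q = 8, so q = 3.7, Q = 3·3.7 = 11.1, and P = 17.25.
PS = (17.25 − 8)·11.1 = 102.675.
Change in producer surplus: 102.675 − 136.9 = −34.225.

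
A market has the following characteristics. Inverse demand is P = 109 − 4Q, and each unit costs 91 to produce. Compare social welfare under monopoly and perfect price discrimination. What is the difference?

TS rises by 10.125

The monopolist equates marginal revenue to marginal cost: 109 − 8Q = 91, so Q = 2.25. From demand, P = 100.
CS = ½·(109 − 100)·2.25 = 10.125; PS = (100 − 91)·2.25 = 20.25; TS = 30.375.
A perfectly discriminating monopolist sells every unit with P(Q) ≥ MC(Q), so output equals the competitive quantity Q = 4.5. Each buyer pays their reservation price, so CS = 0 and the firm captures all surplus.
TS = 40.5 (equal to competitive TS).
Change in social welfare: 40.5 − 30.375 = 10.125.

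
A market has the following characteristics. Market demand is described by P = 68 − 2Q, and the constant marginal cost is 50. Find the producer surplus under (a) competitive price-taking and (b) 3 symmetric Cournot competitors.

Competition: PS = 0; Cournot: PS = 30.375

Under competition P = MC = 50, so Q = (68 − 50)/2 = 9.
PS = (50 − 50)·9 = 0.
In a 3-firm Cournot equilibrium, symmetry and the first-order condition give q = (68 − 50)/(8) = 2.25. So Q = 6.75 and P = 54.5.
PS = (54.5 − 50)·6.75 = 30.375.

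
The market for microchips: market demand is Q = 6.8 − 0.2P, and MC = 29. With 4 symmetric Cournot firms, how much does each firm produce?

q_i = 0.2

Inverting demand: P = 34 − 5Q.
With 4 symmetric Cournot firms, each firm's FOC gives 34 − 25q = 29, so q = 0.2, Q = 4·0.2 = 0.8, and P = 30.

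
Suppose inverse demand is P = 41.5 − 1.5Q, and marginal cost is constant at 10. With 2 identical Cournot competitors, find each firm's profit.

π_i = 73.5

Cournot with 2 identical firms: the symmetric best-response condition is 41.5 − 4.5q = 10. Each firm produces q = 7, total output Q = 14, price P = 20.5.
Each firm's profit = (20.5 − 10)·7 = 73.5.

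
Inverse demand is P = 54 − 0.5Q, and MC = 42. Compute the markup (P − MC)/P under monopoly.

Monopoly sets MR = MC: 54 − Q = 42 ⇒ Q = 12, P = 54 − 0.5·12 = 48.
Lerner index = (P − MC)/P = (48 − 42)/48 = 0.125.

Lerner index = 0.125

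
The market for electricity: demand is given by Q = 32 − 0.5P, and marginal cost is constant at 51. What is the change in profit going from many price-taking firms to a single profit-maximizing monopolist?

Profit rises by 21.125

Inverting demand: P = 64 − 2Q.
Perfect competition: P = MC = 51, so 64 − 2Q = 51 and Q = 6.5.
Profit = (51 − 51)·6.5 = 0.
The monopolist equates marginal revenue to marginal cost: 64 − 4Q = 51, so Q = 3.25. From demand, P = 57.5.
Profit = (57.5 − 51)·3.25 = 21.125.
Change in profit: 21.125 − 0 = 21.125.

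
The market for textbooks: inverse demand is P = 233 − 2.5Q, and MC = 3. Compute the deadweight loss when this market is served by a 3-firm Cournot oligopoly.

DWL = 661.25

Competitive firms price at marginal cost: P = 3, giving Q = 92.
With 3 symmetric Cournot firms, each firm's FOC gives 233 − 10q = 3, so q = 23, Q = 3·23 = 69, and P = 60.5.
DWL is the triangle between Q = 69 and Q = 92: ½·(92 − 69)·(60.5 − 3) = 661.25.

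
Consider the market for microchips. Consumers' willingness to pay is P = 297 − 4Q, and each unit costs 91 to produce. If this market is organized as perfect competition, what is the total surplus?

Under competition P = MC = 91, so Q = (297 − 91)/4 = 51.5.
CS = ½·(297 − 91)·51.5 = 5304.5; PS = (91 − 91)·51.5 = 0; TS = 5304.5.

TS = 5304.5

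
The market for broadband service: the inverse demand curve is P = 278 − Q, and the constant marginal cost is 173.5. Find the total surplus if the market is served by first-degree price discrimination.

Under first-degree price discrimination the firm charges each unit its demand price and produces up to where P = MC, i.e. Q = 104.5. Consumer surplus is zero; producer surplus equals total surplus.
TS = 5460.125 (equal to competitive TS).

TS = 5460.125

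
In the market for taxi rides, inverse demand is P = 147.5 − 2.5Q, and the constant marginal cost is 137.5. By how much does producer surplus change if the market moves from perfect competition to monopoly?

Producer surplus rises by 10

Under competition P = MC = 137.5, so Q = (147.5 − 137.5)/2.5 = 4.
PS = (137.5 − 137.5)·4 = 0.
A monopolist chooses Q where MR = MC. MR = 147.5 − 5Q; setting this equal to 137.5 gives Q = 2 and P = 142.5.
PS = (142.5 − 137.5)·2 = 10.
Change in producer surplus: 10 − 0 = 10.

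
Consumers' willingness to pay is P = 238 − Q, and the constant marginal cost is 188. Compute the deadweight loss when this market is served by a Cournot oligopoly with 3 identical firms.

Competitive firms price at marginal cost: P = 188, giving Q = 50.
Cournot with 3 identical firms: the symmetric best-response condition is 238 − 4q = 188. Each firm produces q = 12.5, total output Q = 37.5, price P = 200.5.
DWL is the triangle between Q = 37.5 and Q = 50: ½·(50 − 37.5)·(200.5 − 188) = 78.125.

DWL = 78.125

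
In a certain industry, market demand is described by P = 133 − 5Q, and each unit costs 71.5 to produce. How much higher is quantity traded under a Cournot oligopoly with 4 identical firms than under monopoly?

Q rises by 3.69

The monopolist equates marginal revenue to marginal cost: 133 − 10Q = 71.5, so Q = 6.15. From demand, P = 102.25.
Cournot with 4 identical firms: the symmetric best-response condition is 133 − 25q = 71.5. Each firm produces q = 2.46, total output Q = 9.84, price P = 83.8.
Change in quantity traded: 9.84 − 6.15 = 3.69.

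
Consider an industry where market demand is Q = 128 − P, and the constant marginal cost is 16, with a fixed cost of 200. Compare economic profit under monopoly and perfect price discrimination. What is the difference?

Inverting demand: P = 128 − Q.
Monopoly sets MR = MC: 128 − 2Q = 16 ⇒ Q = 56, P = 128 − 56 = 72.
Profit = (72 − 16)·56 − 200 = 2936.
With perfect price discrimination, output is the efficient level Q = 112 (where demand meets MC), but every buyer pays their willingness to pay: CS = 0 and PS = total surplus.
PS equals the full surplus area, 6272. Profit = 6272 − 200 = 6072.
Change in economic profit: 6072 − 2936 = 3136.

Economic profit rises by 3136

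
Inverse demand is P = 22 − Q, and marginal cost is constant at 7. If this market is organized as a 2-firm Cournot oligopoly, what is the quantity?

In a 2-firm Cournot equilibrium, symmetry and the first-order condition give q = (22 − 7)/(3) = 5. So Q = 10 and P = 12.

Q = 10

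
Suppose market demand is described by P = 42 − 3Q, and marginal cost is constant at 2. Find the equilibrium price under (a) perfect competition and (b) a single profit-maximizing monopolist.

Competition: P = 2; Monopoly: P = 22

Competitive firms price at marginal cost: P = 2, giving Q = 40/3.
The monopolist equates marginal revenue to marginal cost: 42 − 6Q = 2, so Q = 20/3. From demand, P = 22.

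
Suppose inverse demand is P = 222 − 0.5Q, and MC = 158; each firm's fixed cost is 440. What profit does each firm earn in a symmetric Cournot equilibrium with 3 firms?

π_i = 72

With 3 symmetric Cournot firms, each firm's FOC gives 222 − 2q = 158, so q = 32, Q = 3·32 = 96, and P = 174.
Each firm's profit = (174 − 158)·32 − 440 = 72.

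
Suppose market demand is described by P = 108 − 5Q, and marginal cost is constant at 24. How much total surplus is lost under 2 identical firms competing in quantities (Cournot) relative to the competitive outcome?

Under competition P = MC = 24, so Q = (108 − 24)/5 = 16.8.
Cournot with 2 identical firms: the symmetric best-response condition is 108 − 15q = 24. Each firm produces q = 5.6, total output Q = 11.2, price P = 52.
DWL is the triangle between Q = 11.2 and Q = 16.8: ½·(16.8 − 11.2)·(52 − 24) = 78.4.

DWL = 78.4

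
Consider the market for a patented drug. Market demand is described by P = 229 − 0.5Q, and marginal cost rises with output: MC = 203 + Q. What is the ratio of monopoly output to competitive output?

Q_m/Q_c = 0.75

A monopolist chooses Q where MR = MC. MR = 229 − Q; setting this equal to 203 + Q gives Q = 13 and P = 222.5.
Under competition P = MC: 229 − 0.5Q = 203 + Q ⇒ Q = 52/3, P = 661/3.
Ratio Q_m/Q_c = 13/(52/3) = 0.75.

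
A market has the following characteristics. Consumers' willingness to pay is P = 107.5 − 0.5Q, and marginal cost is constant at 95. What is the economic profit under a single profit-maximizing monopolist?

A monopolist chooses Q where MR = MC. MR = 107.5 − Q; setting this equal to 95 gives Q = 12.5 and P = 101.25.
Profit = (101.25 − 95)·12.5 = 78.125.

Profit = 78.125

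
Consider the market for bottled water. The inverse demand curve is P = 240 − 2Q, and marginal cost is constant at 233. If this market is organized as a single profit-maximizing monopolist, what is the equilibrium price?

Monopoly sets MR = MC: 240 − 4Q = 233 ⇒ Q = 1.75, P = 240 − 2·1.75 = 236.5.

P = 236.5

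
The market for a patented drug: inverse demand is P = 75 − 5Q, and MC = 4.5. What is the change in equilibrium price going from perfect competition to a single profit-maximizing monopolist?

Equilibrium price rises by 35.25

Under competition P = MC = 4.5, so Q = (75 − 4.5)/5 = 14.1.
The monopolist equates marginal revenue to marginal cost: 75 − 10Q = 4.5, so Q = 7.05. From demand, P = 39.75.
Change in equilibrium price: 39.75 − 4.5 = 35.25.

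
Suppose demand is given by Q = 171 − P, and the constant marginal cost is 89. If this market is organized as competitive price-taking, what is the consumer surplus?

CS = 3362

Inverting demand: P = 171 − Q.
Under competition P = MC = 89, so Q = (171 − 89)/1 = 82.
CS = ½·(171 − 89)·82 = 3362.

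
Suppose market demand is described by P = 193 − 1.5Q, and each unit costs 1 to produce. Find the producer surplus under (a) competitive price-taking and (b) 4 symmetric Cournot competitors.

Perfect competition: P = MC = 1, so 193 − 1.5Q = 1 and Q = 128.
PS = (1 − 1)·128 = 0.
In a 4-firm Cournot equilibrium, symmetry and the first-order condition give q = (193 − 1)/(7.5) = 25.6. So Q = 102.4 and P = 39.4.
PS = (39.4 − 1)·102.4 = 3932.16.

Competition: PS = 0; Cournot: PS = 3932.16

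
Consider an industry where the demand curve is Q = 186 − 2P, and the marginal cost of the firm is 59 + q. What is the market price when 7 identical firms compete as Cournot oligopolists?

P = 69.2

Inverting demand: P = 93 − 0.5Q.
In a 7-firm Cournot equilibrium, symmetry and the first-order condition give q = (93 − 59)/(5) = 6.8. So Q = 47.6 and P = 69.2.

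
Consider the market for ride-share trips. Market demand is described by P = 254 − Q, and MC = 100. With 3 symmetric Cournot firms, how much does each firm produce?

With 3 symmetric Cournot firms, each firm's FOC gives 254 − 4q = 100, so q = 38.5, Q = 3·38.5 = 115.5, and P = 138.5.

q_i = 38.5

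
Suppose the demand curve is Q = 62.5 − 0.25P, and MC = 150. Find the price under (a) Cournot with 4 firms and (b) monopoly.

Inverting demand: P = 250 − 4Q.
In a 4-firm Cournot equilibrium, symmetry and the first-order condition give q = (250 − 150)/(20) = 5. So Q = 20 and P = 170.
A monopolist chooses Q where MR = MC. MR = 250 − 8Q; setting this equal to 150 gives Q = 12.5 and P = 200.

Cournot: P = 170; Monopoly: P = 200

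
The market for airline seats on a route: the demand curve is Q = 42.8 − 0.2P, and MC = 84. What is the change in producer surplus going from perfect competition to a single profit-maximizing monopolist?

PS rises by 845

Inverting demand: P = 214 − 5Q.
Under competition P = MC = 84, so Q = (214 − 84)/5 = 26.
PS = (84 − 84)·26 = 0.
A monopolist chooses Q where MR = MC. MR = 214 − 10Q; setting this equal to 84 gives Q = 13 and P = 149.
PS = (149 − 84)·13 = 845.
Change in producer surplus: 845 − 0 = 845.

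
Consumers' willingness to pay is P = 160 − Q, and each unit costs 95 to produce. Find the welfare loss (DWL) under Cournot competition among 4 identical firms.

Competitive firms price at marginal cost: P = 95, giving Q = 65.
Cournot with 4 identical firms: the symmetric best-response condition is 160 − 5q = 95. Each firm produces q = 13, total output Q = 52, price P = 108.
DWL is the triangle between Q = 52 and Q = 65: ½·(65 − 52)·(108 − 95) = 84.5.

DWL = 84.5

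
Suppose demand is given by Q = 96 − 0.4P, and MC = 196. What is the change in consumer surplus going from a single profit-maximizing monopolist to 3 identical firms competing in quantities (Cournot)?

Inverting demand: P = 240 − 2.5Q.
The monopolist equates marginal revenue to marginal cost: 240 − 5Q = 196, so Q = 8.8. From demand, P = 218.
CS = ½·(240 − 218)·8.8 = 96.8.
With 3 symmetric Cournot firms, each firm's FOC gives 240 − 10q = 196, so q = 4.4, Q = 3·4.4 = 13.2, and P = 207.
CS = ½·(240 − 207)·13.2 = 217.8.
Change in consumer surplus: 217.8 − 96.8 = 121.

CS rises by 121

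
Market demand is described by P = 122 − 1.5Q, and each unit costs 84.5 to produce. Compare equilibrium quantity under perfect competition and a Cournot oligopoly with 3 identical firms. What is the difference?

Q falls by 6.25

Competitive firms price at marginal cost: P = 84.5, giving Q = 25.
In a 3-firm Cournot equilibrium, symmetry and the first-order condition give q = (122 − 84.5)/(6) = 6.25. So Q = 18.75 and P = 93.875.
Change in equilibrium quantity: 18.75 − 25 = −6.25.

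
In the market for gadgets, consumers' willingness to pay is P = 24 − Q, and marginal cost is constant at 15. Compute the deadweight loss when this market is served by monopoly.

DWL = 10.125

Perfect competition: P = MC = 15, so 24 − Q = 15 and Q = 9.
The monopolist equates marginal revenue to marginal cost: 24 − 2Q = 15, so Q = 4.5. From demand, P = 19.5.
DWL is the triangle between Q = 4.5 and Q = 9: ½·(9 − 4.5)·(19.5 − 15) = 10.125.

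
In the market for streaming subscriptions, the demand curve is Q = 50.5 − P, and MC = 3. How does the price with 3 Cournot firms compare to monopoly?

Inverting demand: P = 50.5 − Q.
With 3 symmetric Cournot firms, each firm's FOC gives 50.5 − 4q = 3, so q = 11.875, Q = 3·11.875 = 35.625, and P = 14.875.
A monopolist chooses Q where MR = MC. MR = 50.5 − 2Q; setting this equal to 3 gives Q = 23.75 and P = 26.75.

Cournot: P = 14.875; Monopoly: P = 26.75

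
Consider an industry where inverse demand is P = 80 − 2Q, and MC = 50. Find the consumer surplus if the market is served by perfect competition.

Competitive firms price at marginal cost: P = 50, giving Q = 15.
CS = ½·(80 − 50)·15 = 225.

CS = 225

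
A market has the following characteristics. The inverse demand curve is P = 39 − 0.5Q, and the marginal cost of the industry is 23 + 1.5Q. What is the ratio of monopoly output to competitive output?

Q_m/Q_c = 0.8

A monopolist chooses Q where MR = MC. MR = 39 − Q; setting this equal to 23 + 1.5Q gives Q = 6.4 and P = 35.8.
Competitive equilibrium sets price equal to marginal cost: 39 − 0.5Q = 23 + 1.5Q, so Q = 8 and P = 35.
Ratio Q_m/Q_c = 6.4/8 = 0.8.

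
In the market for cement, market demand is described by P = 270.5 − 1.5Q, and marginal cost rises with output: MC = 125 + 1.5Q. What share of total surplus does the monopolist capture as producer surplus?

The monopolist equates marginal revenue to marginal cost: 270.5 − 3Q = 125 + 1.5Q, so Q = 97/3. From demand, P = 222.
CS = ½·(270.5 − 222)·97/3 = 9409/12.
PS = P·Q − VC(Q) = 222·97/3 − (125·97/3 + ½·1.5·(97/3)²) = 2352.25.
Share captured = PS/TS = 2352.25/(9409/3) = 0.75.

PS/TS = 0.75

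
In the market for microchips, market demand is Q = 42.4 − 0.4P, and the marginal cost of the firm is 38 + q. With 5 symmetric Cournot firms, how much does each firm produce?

Inverting demand: P = 106 − 2.5Q.
In a 5-firm Cournot equilibrium, symmetry and the first-order condition give q = (106 − 38)/(16) = 4.25. So Q = 21.25 and P = 52.875.

q_i = 4.25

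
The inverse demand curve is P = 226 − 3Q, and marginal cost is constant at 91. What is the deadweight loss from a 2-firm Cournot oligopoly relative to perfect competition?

Perfect competition: P = MC = 91, so 226 − 3Q = 91 and Q = 45.
In a 2-firm Cournot equilibrium, symmetry and the first-order condition give q = (226 − 91)/(9) = 15. So Q = 30 and P = 136.
DWL is the triangle between Q = 30 and Q = 45: ½·(45 − 30)·(136 − 91) = 337.5.

DWL = 337.5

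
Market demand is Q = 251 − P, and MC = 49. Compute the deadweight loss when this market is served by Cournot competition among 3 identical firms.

Inverting demand: P = 251 − Q.
Perfect competition: P = MC = 49, so 251 − Q = 49 and Q = 202.
With 3 symmetric Cournot firms, each firm's FOC gives 251 − 4q = 49, so q = 50.5, Q = 3·50.5 = 151.5, and P = 99.5.
DWL is the triangle between Q = 151.5 and Q = 202: ½·(202 − 151.5)·(99.5 − 49) = 1275.125.

DWL = 1275.125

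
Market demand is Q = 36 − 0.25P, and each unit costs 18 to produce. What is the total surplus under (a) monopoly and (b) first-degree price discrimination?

Monopoly: TS = 1488.375; Perfect PD: TS = 1984.5

Inverting demand: P = 144 − 4Q.
Monopoly sets MR = MC: 144 − 8Q = 18 ⇒ Q = 15.75, P = 144 − 4·15.75 = 81.
CS = ½·(144 − 81)·15.75 = 496.125; PS = (81 − 18)·15.75 = 992.25; TS = 1488.375.
With perfect price discrimination, output is the efficient level Q = 31.5 (where demand meets MC), but every buyer pays their willingness to pay: CS = 0 and PS = total surplus.
TS = 1984.5 (equal to competitive TS).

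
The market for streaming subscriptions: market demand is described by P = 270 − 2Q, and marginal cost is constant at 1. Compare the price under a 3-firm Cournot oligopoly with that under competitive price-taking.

Cournot: P = 68.25; Competition: P = 1

With 3 symmetric Cournot firms, each firm's FOC gives 270 − 8q = 1, so q = 33.625, Q = 3·33.625 = 100.875, and P = 68.25.
Perfect competition: P = MC = 1, so 270 − 2Q = 1 and Q = 134.5.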